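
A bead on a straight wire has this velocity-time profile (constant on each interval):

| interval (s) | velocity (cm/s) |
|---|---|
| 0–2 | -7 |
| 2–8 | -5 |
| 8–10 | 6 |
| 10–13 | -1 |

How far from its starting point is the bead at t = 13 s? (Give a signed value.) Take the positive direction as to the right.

Displacement is the signed area under the v-t curve.
0–2 s: -7 × 2 = -14 cm
2–8 s: -5 × 6 = -30 cm
8–10 s: 6 × 2 = 12 cm
10–13 s: -1 × 3 = -3 cm
Net displacement = -35 cm

-35 cm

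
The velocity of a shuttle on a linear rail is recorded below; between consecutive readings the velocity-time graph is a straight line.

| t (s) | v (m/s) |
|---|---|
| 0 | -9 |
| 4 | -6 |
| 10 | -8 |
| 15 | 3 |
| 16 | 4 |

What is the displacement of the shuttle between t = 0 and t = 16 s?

Displacement is the signed area under the v-t curve.
0–4 s: ½(-9 + -6)(4) = -30 m
4–10 s: ½(-6 + -8)(6) = -42 m
10–15 s: ½(-8 + 3)(5) = -12.5 m
15–16 s: ½(3 + 4)(1) = 3.5 m
Net displacement = -81 m

-81 m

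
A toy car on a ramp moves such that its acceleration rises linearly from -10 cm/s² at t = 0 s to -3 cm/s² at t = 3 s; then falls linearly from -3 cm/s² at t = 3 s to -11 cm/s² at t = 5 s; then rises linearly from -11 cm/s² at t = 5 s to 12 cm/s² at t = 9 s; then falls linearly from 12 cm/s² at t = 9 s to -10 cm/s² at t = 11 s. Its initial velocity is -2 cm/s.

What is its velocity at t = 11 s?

Δv equals the area under the a-t graph; then v = v₀ + Δv.
0–3 s: ½(-10 + -3)(3) = -19.5 cm/s
3–5 s: ½(-3 + -11)(2) = -14 cm/s
5–9 s: ½(-11 + 12)(4) = 2 cm/s
9–11 s: ½(12 + -10)(2) = 2 cm/s
Δv = -29.5 cm/s, so v(11) = -2 + (-29.5) = -31.5 cm/s.

-31.5 cm/s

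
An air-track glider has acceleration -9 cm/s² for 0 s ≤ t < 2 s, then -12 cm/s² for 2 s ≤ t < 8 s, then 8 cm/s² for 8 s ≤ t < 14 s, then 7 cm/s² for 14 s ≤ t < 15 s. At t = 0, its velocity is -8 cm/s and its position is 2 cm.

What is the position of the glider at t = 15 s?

-894.5 cm

On each constant-a segment, Δv = aΔt and Δx = v₀Δt + ½aΔt²; chain segment to segment.
0–2 s: v starts -8 cm/s; Δx = -8·2 + ½·-9·2² = -34 cm; v ends -26 cm/s.
2–8 s: v starts -26 cm/s; Δx = -26·6 + ½·-12·6² = -372 cm; v ends -98 cm/s.
8–14 s: v starts -98 cm/s; Δx = -98·6 + ½·8·6² = -444 cm; v ends -50 cm/s.
14–15 s: v starts -50 cm/s; Δx = -50·1 + ½·7·1² = -46.5 cm; v ends -43 cm/s.
x(15) = 2 + Σ Δx = -894.5 cm.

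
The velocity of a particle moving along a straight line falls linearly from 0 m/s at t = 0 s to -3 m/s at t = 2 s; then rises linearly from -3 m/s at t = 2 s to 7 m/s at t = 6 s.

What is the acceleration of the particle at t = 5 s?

Acceleration is the slope of the v-t graph on 2–6 s: (7 − -3)/(6 − 2) = 2.5 m/s².

2.5 m/s²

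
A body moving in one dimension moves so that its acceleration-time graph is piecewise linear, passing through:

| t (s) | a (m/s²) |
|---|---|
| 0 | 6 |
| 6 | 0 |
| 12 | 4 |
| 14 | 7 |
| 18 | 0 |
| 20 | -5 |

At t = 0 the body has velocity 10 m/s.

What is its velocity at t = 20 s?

Δv equals the area under the a-t graph; then v = v₀ + Δv.
0–6 s: ½(6 + 0)(6) = 18 m/s
6–12 s: ½(0 + 4)(6) = 12 m/s
12–14 s: ½(4 + 7)(2) = 11 m/s
14–18 s: ½(7 + 0)(4) = 14 m/s
18–20 s: ½(0 + -5)(2) = -5 m/s
Δv = 50 m/s, so v(20) = 10 + (50) = 60 m/s.

60 m/s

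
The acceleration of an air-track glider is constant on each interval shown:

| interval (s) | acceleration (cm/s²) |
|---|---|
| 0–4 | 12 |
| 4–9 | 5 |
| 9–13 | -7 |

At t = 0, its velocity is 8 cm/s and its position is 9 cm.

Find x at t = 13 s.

On each constant-a segment, Δv = aΔt and Δx = v₀Δt + ½aΔt²; chain segment to segment.
0–4 s: v starts 8 cm/s; Δx = 8·4 + ½·12·4² = 128 cm; v ends 56 cm/s.
4–9 s: v starts 56 cm/s; Δx = 56·5 + ½·5·5² = 342.5 cm; v ends 81 cm/s.
9–13 s: v starts 81 cm/s; Δx = 81·4 + ½·-7·4² = 268 cm; v ends 53 cm/s.
x(13) = 9 + Σ Δx = 747.5 cm.

747.5 cm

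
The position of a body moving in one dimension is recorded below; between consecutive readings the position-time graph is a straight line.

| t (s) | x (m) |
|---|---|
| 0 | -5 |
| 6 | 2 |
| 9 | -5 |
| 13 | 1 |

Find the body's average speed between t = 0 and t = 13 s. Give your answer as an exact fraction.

20/13 m/s

Average speed = (total path length)/(elapsed time); on a piecewise-linear x-t graph the path length is Σ|Δx|.
0–6 s: |Δx| = |2 − -5| = 7 m
6–9 s: |Δx| = |-5 − 2| = 7 m
9–13 s: |Δx| = |1 − -5| = 6 m
Total path = 20 m; average speed = 20/13 = 20/13 m/s.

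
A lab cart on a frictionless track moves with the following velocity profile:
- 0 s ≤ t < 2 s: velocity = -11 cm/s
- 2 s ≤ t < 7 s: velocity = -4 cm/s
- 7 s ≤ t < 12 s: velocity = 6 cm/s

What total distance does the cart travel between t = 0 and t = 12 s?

72 cm

Distance (not displacement) is the total path length: add the absolute areas under v-t.
0–2 s: |-11| × 2 = 22 cm
2–7 s: |-4| × 5 = 20 cm
7–12 s: |6| × 5 = 30 cm
Total distance = 72 cm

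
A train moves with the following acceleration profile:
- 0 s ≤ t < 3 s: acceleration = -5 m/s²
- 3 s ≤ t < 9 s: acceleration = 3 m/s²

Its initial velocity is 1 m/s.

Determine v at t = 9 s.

Δv equals the area under the a-t graph; then v = v₀ + Δv.
0–3 s: -5 × 3 = -15 m/s
3–9 s: 3 × 6 = 18 m/s
Δv = 3 m/s, so v(9) = 1 + (3) = 4 m/s.

4 m/s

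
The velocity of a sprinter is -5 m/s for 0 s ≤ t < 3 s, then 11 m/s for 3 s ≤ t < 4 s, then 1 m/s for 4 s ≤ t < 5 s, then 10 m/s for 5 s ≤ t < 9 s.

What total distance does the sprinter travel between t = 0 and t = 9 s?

Total distance travelled is ∫|v| dt — sum the magnitudes of each area piece.
0–3 s: |-5| × 3 = 15 m
3–4 s: |11| × 1 = 11 m
4–5 s: |1| × 1 = 1 m
5–9 s: |10| × 4 = 40 m
Total distance = 67 m

67 m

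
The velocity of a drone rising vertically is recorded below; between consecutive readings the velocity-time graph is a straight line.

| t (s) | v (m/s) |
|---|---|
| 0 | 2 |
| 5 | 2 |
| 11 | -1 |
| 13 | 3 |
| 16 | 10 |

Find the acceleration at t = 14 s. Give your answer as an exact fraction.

7/3 m/s²

Acceleration is the slope of the v-t graph on 13–16 s: (10 − 3)/(16 − 13) = 7/3 m/s².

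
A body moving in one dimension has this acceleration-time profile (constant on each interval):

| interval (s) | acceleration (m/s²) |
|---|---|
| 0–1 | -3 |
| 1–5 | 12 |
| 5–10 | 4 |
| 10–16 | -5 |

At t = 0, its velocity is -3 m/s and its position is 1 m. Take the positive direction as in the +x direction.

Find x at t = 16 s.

On each constant-a segment, Δv = aΔt and Δx = v₀Δt + ½aΔt²; chain segment to segment.
0–1 s: v starts -3 m/s; Δx = -3·1 + ½·-3·1² = -4.5 m; v ends -6 m/s.
1–5 s: v starts -6 m/s; Δx = -6·4 + ½·12·4² = 72 m; v ends 42 m/s.
5–10 s: v starts 42 m/s; Δx = 42·5 + ½·4·5² = 260 m; v ends 62 m/s.
10–16 s: v starts 62 m/s; Δx = 62·6 + ½·-5·6² = 282 m; v ends 32 m/s.
x(16) = 1 + Σ Δx = 610.5 m.

610.5 m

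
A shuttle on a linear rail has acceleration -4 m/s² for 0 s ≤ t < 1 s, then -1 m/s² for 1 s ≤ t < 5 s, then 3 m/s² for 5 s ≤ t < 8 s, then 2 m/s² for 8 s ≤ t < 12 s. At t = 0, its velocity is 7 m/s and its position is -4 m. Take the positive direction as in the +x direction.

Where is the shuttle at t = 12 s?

On each constant-a segment, Δv = aΔt and Δx = v₀Δt + ½aΔt²; chain segment to segment.
0–1 s: v starts 7 m/s; Δx = 7·1 + ½·-4·1² = 5 m; v ends 3 m/s.
1–5 s: v starts 3 m/s; Δx = 3·4 + ½·-1·4² = 4 m; v ends -1 m/s.
5–8 s: v starts -1 m/s; Δx = -1·3 + ½·3·3² = 10.5 m; v ends 8 m/s.
8–12 s: v starts 8 m/s; Δx = 8·4 + ½·2·4² = 48 m; v ends 16 m/s.
x(12) = -4 + Σ Δx = 63.5 m.

63.5 m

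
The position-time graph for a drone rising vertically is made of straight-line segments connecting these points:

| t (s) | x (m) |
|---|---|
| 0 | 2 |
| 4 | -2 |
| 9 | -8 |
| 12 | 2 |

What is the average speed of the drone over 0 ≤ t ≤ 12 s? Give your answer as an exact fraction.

Average speed = (total path length)/(elapsed time); on a piecewise-linear x-t graph the path length is Σ|Δx|.
0–4 s: |Δx| = |-2 − 2| = 4 m
4–9 s: |Δx| = |-8 − -2| = 6 m
9–12 s: |Δx| = |2 − -8| = 10 m
Total path = 20 m; average speed = 20/12 = 5/3 m/s.

5/3 m/s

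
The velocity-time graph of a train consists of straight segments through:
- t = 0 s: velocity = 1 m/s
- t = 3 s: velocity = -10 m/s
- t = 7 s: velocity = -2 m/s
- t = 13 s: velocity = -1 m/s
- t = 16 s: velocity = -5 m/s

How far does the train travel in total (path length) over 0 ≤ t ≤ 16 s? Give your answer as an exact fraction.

1227/22 m

Total distance travelled is ∫|v| dt — sum the magnitudes of each area piece.
0–3 s: v = 0 at t = 3/11 s; triangle areas 3/22 + 150/11 = 303/22 m
3–7 s: |½(-10 + -2)(4)| = 24 m
7–13 s: |½(-2 + -1)(6)| = 9 m
13–16 s: |½(-1 + -5)(3)| = 9 m
Total distance = 1227/22 m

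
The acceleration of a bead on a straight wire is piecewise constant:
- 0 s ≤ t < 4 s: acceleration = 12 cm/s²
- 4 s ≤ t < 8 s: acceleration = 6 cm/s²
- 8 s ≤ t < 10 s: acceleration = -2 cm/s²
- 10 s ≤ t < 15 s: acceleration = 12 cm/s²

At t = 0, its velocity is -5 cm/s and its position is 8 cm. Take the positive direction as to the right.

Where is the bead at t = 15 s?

On each constant-a segment, Δv = aΔt and Δx = v₀Δt + ½aΔt²; chain segment to segment.
0–4 s: v starts -5 cm/s; Δx = -5·4 + ½·12·4² = 76 cm; v ends 43 cm/s.
4–8 s: v starts 43 cm/s; Δx = 43·4 + ½·6·4² = 220 cm; v ends 67 cm/s.
8–10 s: v starts 67 cm/s; Δx = 67·2 + ½·-2·2² = 130 cm; v ends 63 cm/s.
10–15 s: v starts 63 cm/s; Δx = 63·5 + ½·12·5² = 465 cm; v ends 123 cm/s.
x(15) = 8 + Σ Δx = 899 cm.

899 cm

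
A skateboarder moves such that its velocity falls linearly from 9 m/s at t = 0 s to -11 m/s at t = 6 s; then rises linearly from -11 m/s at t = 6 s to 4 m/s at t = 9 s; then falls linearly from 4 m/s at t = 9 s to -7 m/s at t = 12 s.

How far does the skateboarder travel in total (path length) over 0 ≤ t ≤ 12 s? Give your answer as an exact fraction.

Distance (not displacement) is the total path length: add the absolute areas under v-t.
0–6 s: v = 0 at t = 2.7 s; triangle areas 12.15 + 18.15 = 30.3 m
6–9 s: v = 0 at t = 8.2 s; triangle areas 12.1 + 1.6 = 13.7 m
9–12 s: v = 0 at t = 111/11 s; triangle areas 24/11 + 147/22 = 195/22 m
Total distance = 1163/22 m

1163/22 m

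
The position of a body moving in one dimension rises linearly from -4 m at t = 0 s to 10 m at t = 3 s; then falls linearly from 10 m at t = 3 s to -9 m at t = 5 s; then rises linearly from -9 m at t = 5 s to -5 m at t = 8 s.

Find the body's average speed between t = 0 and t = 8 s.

Average speed = (total path length)/(elapsed time); on a piecewise-linear x-t graph the path length is Σ|Δx|.
0–3 s: |Δx| = |10 − -4| = 14 m
3–5 s: |Δx| = |-9 − 10| = 19 m
5–8 s: |Δx| = |-5 − -9| = 4 m
Total path = 37 m; average speed = 37/8 = 4.625 m/s.

4.625 m/s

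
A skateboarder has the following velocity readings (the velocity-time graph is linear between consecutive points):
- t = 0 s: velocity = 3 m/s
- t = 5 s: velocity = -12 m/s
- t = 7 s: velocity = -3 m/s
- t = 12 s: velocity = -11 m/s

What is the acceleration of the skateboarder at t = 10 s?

-1.6 m/s²

Acceleration is the slope of the v-t graph on 7–12 s: (-11 − -3)/(12 − 7) = -1.6 m/s².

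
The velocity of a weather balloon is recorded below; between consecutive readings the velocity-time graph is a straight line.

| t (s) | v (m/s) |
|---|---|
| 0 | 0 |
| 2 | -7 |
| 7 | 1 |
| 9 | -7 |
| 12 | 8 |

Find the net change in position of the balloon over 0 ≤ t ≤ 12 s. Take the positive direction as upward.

Net displacement equals the area under the velocity-time graph (areas below the axis count negative).
0–2 s: ½(0 + -7)(2) = -7 m
2–7 s: ½(-7 + 1)(5) = -15 m
7–9 s: ½(1 + -7)(2) = -6 m
9–12 s: ½(-7 + 8)(3) = 1.5 m
Net displacement = -26.5 m

-26.5 m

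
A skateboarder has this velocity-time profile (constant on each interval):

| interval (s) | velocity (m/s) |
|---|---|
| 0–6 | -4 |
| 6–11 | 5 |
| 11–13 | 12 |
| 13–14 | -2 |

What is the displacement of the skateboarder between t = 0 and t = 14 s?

Displacement is the signed area under the v-t curve.
0–6 s: -4 × 6 = -24 m
6–11 s: 5 × 5 = 25 m
11–13 s: 12 × 2 = 24 m
13–14 s: -2 × 1 = -2 m
Net displacement = 23 m

23 m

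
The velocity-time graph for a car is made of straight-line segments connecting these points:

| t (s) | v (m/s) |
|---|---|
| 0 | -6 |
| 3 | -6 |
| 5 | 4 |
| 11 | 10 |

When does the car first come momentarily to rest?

v changes sign on 3–5 s (from -6 to 4); the graph is linear there, so v = 0 at t = 3 + (6)·(5 − 3)/(4 − -6) = 4.2 s.

t = 4.2 s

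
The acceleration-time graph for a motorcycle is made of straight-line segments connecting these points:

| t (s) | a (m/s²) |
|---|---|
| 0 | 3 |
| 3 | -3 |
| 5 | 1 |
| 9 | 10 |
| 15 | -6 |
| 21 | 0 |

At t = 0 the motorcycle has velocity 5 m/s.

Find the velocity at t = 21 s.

19 m/s

Δv equals the area under the a-t graph; then v = v₀ + Δv.
0–3 s: ½(3 + -3)(3) = 0 m/s
3–5 s: ½(-3 + 1)(2) = -2 m/s
5–9 s: ½(1 + 10)(4) = 22 m/s
9–15 s: ½(10 + -6)(6) = 12 m/s
15–21 s: ½(-6 + 0)(6) = -18 m/s
Δv = 14 m/s, so v(21) = 5 + (14) = 19 m/s.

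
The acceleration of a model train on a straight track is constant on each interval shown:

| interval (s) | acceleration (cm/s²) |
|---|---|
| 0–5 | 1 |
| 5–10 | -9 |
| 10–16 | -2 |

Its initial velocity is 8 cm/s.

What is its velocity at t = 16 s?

Δv equals the area under the a-t graph; then v = v₀ + Δv.
0–5 s: 1 × 5 = 5 cm/s
5–10 s: -9 × 5 = -45 cm/s
10–16 s: -2 × 6 = -12 cm/s
Δv = -52 cm/s, so v(16) = 8 + (-52) = -44 cm/s.

-44 cm/s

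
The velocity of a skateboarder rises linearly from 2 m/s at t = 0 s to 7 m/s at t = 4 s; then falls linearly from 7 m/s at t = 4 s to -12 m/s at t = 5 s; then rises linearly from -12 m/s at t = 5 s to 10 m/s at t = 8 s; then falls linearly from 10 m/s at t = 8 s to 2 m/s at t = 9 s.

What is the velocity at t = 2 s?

On 0–4 s the graph is linear from 2 to 7 m/s: v(2) = 2 + (7 − 2)·(2 − 0)/(4 − 0) = 4.5 m/s.

4.5 m/s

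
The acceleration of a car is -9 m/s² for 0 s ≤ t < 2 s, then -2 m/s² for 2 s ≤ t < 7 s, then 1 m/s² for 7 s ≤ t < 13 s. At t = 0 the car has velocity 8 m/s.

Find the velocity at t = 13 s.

-14 m/s

Δv equals the area under the a-t graph; then v = v₀ + Δv.
0–2 s: -9 × 2 = -18 m/s
2–7 s: -2 × 5 = -10 m/s
7–13 s: 1 × 6 = 6 m/s
Δv = -22 m/s, so v(13) = 8 + (-22) = -14 m/s.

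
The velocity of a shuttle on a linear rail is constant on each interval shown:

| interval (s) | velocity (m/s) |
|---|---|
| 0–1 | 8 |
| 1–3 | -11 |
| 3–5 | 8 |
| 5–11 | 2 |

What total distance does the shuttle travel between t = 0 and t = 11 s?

58 m

Total distance travelled is ∫|v| dt — sum the magnitudes of each area piece.
0–1 s: |8| × 1 = 8 m
1–3 s: |-11| × 2 = 22 m
3–5 s: |8| × 2 = 16 m
5–11 s: |2| × 6 = 12 m
Total distance = 58 m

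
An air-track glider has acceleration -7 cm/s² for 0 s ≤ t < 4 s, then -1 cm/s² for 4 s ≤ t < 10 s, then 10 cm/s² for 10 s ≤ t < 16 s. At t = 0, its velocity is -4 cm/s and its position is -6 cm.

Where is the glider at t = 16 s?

On each constant-a segment, Δv = aΔt and Δx = v₀Δt + ½aΔt²; chain segment to segment.
0–4 s: v starts -4 cm/s; Δx = -4·4 + ½·-7·4² = -72 cm; v ends -32 cm/s.
4–10 s: v starts -32 cm/s; Δx = -32·6 + ½·-1·6² = -210 cm; v ends -38 cm/s.
10–16 s: v starts -38 cm/s; Δx = -38·6 + ½·10·6² = -48 cm; v ends 22 cm/s.
x(16) = -6 + Σ Δx = -336 cm.

-336 cm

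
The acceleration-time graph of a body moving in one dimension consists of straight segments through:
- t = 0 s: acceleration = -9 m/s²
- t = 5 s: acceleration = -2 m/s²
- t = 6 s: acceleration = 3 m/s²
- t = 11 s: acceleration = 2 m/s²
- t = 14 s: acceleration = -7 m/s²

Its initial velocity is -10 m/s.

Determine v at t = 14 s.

Δv equals the area under the a-t graph; then v = v₀ + Δv.
0–5 s: ½(-9 + -2)(5) = -27.5 m/s
5–6 s: ½(-2 + 3)(1) = 0.5 m/s
6–11 s: ½(3 + 2)(5) = 12.5 m/s
11–14 s: ½(2 + -7)(3) = -7.5 m/s
Δv = -22 m/s, so v(14) = -10 + (-22) = -32 m/s.

-32 m/s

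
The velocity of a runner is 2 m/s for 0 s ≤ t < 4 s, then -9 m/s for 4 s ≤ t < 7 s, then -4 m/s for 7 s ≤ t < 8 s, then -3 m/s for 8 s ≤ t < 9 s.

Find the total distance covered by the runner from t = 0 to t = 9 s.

42 m

Distance (not displacement) is the total path length: add the absolute areas under v-t.
0–4 s: |2| × 4 = 8 m
4–7 s: |-9| × 3 = 27 m
7–8 s: |-4| × 1 = 4 m
8–9 s: |-3| × 1 = 3 m
Total distance = 42 m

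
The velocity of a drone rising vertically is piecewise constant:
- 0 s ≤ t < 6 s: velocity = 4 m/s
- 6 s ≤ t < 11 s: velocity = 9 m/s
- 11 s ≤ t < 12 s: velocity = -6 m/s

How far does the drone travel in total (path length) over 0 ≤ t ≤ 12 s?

75 m

Total distance travelled is ∫|v| dt — sum the magnitudes of each area piece.
0–6 s: |4| × 6 = 24 m
6–11 s: |9| × 5 = 45 m
11–12 s: |-6| × 1 = 6 m
Total distance = 75 m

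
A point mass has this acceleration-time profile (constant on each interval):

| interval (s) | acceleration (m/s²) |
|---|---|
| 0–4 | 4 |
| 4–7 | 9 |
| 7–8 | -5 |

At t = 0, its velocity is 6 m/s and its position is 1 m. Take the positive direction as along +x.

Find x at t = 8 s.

On each constant-a segment, Δv = aΔt and Δx = v₀Δt + ½aΔt²; chain segment to segment.
0–4 s: v starts 6 m/s; Δx = 6·4 + ½·4·4² = 56 m; v ends 22 m/s.
4–7 s: v starts 22 m/s; Δx = 22·3 + ½·9·3² = 106.5 m; v ends 49 m/s.
7–8 s: v starts 49 m/s; Δx = 49·1 + ½·-5·1² = 46.5 m; v ends 44 m/s.
x(8) = 1 + Σ Δx = 210 m.

210 m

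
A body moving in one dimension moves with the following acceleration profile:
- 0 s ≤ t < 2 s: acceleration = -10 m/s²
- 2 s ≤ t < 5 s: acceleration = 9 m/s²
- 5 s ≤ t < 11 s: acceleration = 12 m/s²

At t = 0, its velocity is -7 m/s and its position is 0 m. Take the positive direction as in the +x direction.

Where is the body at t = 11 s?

On each constant-a segment, Δv = aΔt and Δx = v₀Δt + ½aΔt²; chain segment to segment.
0–2 s: v starts -7 m/s; Δx = -7·2 + ½·-10·2² = -34 m; v ends -27 m/s.
2–5 s: v starts -27 m/s; Δx = -27·3 + ½·9·3² = -40.5 m; v ends 0 m/s.
5–11 s: v starts 0 m/s; Δx = 0·6 + ½·12·6² = 216 m; v ends 72 m/s.
x(11) = 0 + Σ Δx = 141.5 m.

141.5 m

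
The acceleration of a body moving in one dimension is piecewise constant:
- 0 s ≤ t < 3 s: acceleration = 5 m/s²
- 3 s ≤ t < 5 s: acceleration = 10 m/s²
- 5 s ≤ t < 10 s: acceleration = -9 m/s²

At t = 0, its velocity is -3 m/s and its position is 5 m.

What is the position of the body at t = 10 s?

On each constant-a segment, Δv = aΔt and Δx = v₀Δt + ½aΔt²; chain segment to segment.
0–3 s: v starts -3 m/s; Δx = -3·3 + ½·5·3² = 13.5 m; v ends 12 m/s.
3–5 s: v starts 12 m/s; Δx = 12·2 + ½·10·2² = 44 m; v ends 32 m/s.
5–10 s: v starts 32 m/s; Δx = 32·5 + ½·-9·5² = 47.5 m; v ends -13 m/s.
x(10) = 5 + Σ Δx = 110 m.

110 m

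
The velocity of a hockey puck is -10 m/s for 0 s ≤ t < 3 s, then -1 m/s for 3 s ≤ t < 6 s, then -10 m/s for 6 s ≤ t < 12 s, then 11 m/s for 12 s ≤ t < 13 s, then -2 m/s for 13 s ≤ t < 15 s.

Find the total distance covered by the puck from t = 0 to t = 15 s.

Distance (not displacement) is the total path length: add the absolute areas under v-t.
0–3 s: |-10| × 3 = 30 m
3–6 s: |-1| × 3 = 3 m
6–12 s: |-10| × 6 = 60 m
12–13 s: |11| × 1 = 11 m
13–15 s: |-2| × 2 = 4 m
Total distance = 108 m

108 m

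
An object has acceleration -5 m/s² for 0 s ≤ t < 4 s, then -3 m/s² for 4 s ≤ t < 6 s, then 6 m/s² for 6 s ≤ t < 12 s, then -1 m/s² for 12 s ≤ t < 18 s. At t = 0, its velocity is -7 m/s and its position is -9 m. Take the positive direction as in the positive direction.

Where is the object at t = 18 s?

On each constant-a segment, Δv = aΔt and Δx = v₀Δt + ½aΔt²; chain segment to segment.
0–4 s: v starts -7 m/s; Δx = -7·4 + ½·-5·4² = -68 m; v ends -27 m/s.
4–6 s: v starts -27 m/s; Δx = -27·2 + ½·-3·2² = -60 m; v ends -33 m/s.
6–12 s: v starts -33 m/s; Δx = -33·6 + ½·6·6² = -90 m; v ends 3 m/s.
12–18 s: v starts 3 m/s; Δx = 3·6 + ½·-1·6² = 0 m; v ends -3 m/s.
x(18) = -9 + Σ Δx = -227 m.

-227 m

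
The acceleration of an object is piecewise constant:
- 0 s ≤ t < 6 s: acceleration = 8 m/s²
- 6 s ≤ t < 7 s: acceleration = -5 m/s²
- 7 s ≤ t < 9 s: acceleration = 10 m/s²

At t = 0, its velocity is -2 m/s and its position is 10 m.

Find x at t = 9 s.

On each constant-a segment, Δv = aΔt and Δx = v₀Δt + ½aΔt²; chain segment to segment.
0–6 s: v starts -2 m/s; Δx = -2·6 + ½·8·6² = 132 m; v ends 46 m/s.
6–7 s: v starts 46 m/s; Δx = 46·1 + ½·-5·1² = 43.5 m; v ends 41 m/s.
7–9 s: v starts 41 m/s; Δx = 41·2 + ½·10·2² = 102 m; v ends 61 m/s.
x(9) = 10 + Σ Δx = 287.5 m.

287.5 m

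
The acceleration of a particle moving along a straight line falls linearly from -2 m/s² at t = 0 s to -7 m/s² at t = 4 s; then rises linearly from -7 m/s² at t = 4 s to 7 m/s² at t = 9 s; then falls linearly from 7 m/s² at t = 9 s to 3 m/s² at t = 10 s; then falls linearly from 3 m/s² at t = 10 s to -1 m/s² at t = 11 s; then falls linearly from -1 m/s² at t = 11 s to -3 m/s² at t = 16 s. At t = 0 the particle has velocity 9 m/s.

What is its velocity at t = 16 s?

-13 m/s

Δv equals the area under the a-t graph; then v = v₀ + Δv.
0–4 s: ½(-2 + -7)(4) = -18 m/s
4–9 s: ½(-7 + 7)(5) = 0 m/s
9–10 s: ½(7 + 3)(1) = 5 m/s
10–11 s: ½(3 + -1)(1) = 1 m/s
11–16 s: ½(-1 + -3)(5) = -10 m/s
Δv = -22 m/s, so v(16) = 9 + (-22) = -13 m/s.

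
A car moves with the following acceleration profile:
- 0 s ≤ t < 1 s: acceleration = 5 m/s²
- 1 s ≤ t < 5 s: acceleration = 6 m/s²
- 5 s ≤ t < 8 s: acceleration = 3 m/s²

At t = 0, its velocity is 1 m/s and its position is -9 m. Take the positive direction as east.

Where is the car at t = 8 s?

On each constant-a segment, Δv = aΔt and Δx = v₀Δt + ½aΔt²; chain segment to segment.
0–1 s: v starts 1 m/s; Δx = 1·1 + ½·5·1² = 3.5 m; v ends 6 m/s.
1–5 s: v starts 6 m/s; Δx = 6·4 + ½·6·4² = 72 m; v ends 30 m/s.
5–8 s: v starts 30 m/s; Δx = 30·3 + ½·3·3² = 103.5 m; v ends 39 m/s.
x(8) = -9 + Σ Δx = 170 m.

170 m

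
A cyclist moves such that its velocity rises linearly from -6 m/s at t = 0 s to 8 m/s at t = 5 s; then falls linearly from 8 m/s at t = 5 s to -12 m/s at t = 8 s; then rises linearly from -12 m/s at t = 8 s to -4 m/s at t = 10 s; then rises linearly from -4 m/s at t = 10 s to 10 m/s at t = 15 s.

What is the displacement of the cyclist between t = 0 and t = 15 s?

Net displacement equals the area under the velocity-time graph (areas below the axis count negative).
0–5 s: ½(-6 + 8)(5) = 5 m
5–8 s: ½(8 + -12)(3) = -6 m
8–10 s: ½(-12 + -4)(2) = -16 m
10–15 s: ½(-4 + 10)(5) = 15 m
Net displacement = -2 m

-2 m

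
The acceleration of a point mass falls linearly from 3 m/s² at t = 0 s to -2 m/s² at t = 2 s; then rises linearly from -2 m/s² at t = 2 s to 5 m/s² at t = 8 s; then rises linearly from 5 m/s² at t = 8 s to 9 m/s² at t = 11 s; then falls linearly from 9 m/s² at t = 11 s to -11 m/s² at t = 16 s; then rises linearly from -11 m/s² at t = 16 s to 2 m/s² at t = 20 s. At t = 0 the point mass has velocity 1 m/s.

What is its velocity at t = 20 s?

9 m/s

Δv equals the area under the a-t graph; then v = v₀ + Δv.
0–2 s: ½(3 + -2)(2) = 1 m/s
2–8 s: ½(-2 + 5)(6) = 9 m/s
8–11 s: ½(5 + 9)(3) = 21 m/s
11–16 s: ½(9 + -11)(5) = -5 m/s
16–20 s: ½(-11 + 2)(4) = -18 m/s
Δv = 8 m/s, so v(20) = 1 + (8) = 9 m/s.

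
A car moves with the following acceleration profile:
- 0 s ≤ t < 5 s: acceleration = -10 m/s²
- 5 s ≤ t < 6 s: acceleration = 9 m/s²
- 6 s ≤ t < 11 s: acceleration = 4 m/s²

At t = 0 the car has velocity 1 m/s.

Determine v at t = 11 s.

-20 m/s

Δv equals the area under the a-t graph; then v = v₀ + Δv.
0–5 s: -10 × 5 = -50 m/s
5–6 s: 9 × 1 = 9 m/s
6–11 s: 4 × 5 = 20 m/s
Δv = -21 m/s, so v(11) = 1 + (-21) = -20 m/s.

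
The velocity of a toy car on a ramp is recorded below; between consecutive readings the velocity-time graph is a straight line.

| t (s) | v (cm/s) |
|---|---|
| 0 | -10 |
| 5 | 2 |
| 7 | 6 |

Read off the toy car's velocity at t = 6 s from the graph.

4 cm/s

On 5–7 s the graph is linear from 2 to 6 cm/s: v(6) = 2 + (6 − 2)·(6 − 5)/(7 − 5) = 4 cm/s.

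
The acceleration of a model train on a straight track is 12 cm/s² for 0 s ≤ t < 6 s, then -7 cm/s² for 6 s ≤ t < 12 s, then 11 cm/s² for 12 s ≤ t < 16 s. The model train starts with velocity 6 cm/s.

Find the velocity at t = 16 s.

80 cm/s

Δv equals the area under the a-t graph; then v = v₀ + Δv.
0–6 s: 12 × 6 = 72 cm/s
6–12 s: -7 × 6 = -42 cm/s
12–16 s: 11 × 4 = 44 cm/s
Δv = 74 cm/s, so v(16) = 6 + (74) = 80 cm/s.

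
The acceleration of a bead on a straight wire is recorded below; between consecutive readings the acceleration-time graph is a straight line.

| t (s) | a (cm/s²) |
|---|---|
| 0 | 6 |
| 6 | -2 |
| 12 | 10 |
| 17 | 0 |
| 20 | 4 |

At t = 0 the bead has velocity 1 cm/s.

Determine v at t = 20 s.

68 cm/s

Δv equals the area under the a-t graph; then v = v₀ + Δv.
0–6 s: ½(6 + -2)(6) = 12 cm/s
6–12 s: ½(-2 + 10)(6) = 24 cm/s
12–17 s: ½(10 + 0)(5) = 25 cm/s
17–20 s: ½(0 + 4)(3) = 6 cm/s
Δv = 67 cm/s, so v(20) = 1 + (67) = 68 cm/s.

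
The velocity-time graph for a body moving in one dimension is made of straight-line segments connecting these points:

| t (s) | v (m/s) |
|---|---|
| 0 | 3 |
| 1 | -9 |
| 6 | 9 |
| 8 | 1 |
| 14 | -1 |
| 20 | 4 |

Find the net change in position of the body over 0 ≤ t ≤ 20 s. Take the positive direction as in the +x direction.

Displacement is the signed area under the v-t curve.
0–1 s: ½(3 + -9)(1) = -3 m
1–6 s: ½(-9 + 9)(5) = 0 m
6–8 s: ½(9 + 1)(2) = 10 m
8–14 s: ½(1 + -1)(6) = 0 m
14–20 s: ½(-1 + 4)(6) = 9 m
Net displacement = 16 m

16 m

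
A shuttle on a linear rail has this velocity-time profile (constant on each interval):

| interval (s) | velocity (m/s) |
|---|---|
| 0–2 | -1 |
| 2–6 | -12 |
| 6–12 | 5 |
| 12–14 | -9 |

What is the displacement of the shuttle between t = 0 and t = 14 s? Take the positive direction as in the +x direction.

Displacement is the signed area under the v-t curve.
0–2 s: -1 × 2 = -2 m
2–6 s: -12 × 4 = -48 m
6–12 s: 5 × 6 = 30 m
12–14 s: -9 × 2 = -18 m
Net displacement = -38 m

-38 m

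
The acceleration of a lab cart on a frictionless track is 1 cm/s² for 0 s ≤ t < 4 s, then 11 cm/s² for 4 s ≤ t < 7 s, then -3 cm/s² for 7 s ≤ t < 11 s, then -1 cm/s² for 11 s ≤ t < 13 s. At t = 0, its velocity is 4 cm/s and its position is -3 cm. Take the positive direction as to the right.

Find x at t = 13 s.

290.5 cm

On each constant-a segment, Δv = aΔt and Δx = v₀Δt + ½aΔt²; chain segment to segment.
0–4 s: v starts 4 cm/s; Δx = 4·4 + ½·1·4² = 24 cm; v ends 8 cm/s.
4–7 s: v starts 8 cm/s; Δx = 8·3 + ½·11·3² = 73.5 cm; v ends 41 cm/s.
7–11 s: v starts 41 cm/s; Δx = 41·4 + ½·-3·4² = 140 cm; v ends 29 cm/s.
11–13 s: v starts 29 cm/s; Δx = 29·2 + ½·-1·2² = 56 cm; v ends 27 cm/s.
x(13) = -3 + Σ Δx = 290.5 cm.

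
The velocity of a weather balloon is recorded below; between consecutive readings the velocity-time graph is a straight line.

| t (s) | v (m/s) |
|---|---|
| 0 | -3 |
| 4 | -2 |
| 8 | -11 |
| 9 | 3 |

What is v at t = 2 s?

On 0–4 s the graph is linear from -3 to -2 m/s: v(2) = -3 + (-2 − -3)·(2 − 0)/(4 − 0) = -2.5 m/s.

-2.5 m/s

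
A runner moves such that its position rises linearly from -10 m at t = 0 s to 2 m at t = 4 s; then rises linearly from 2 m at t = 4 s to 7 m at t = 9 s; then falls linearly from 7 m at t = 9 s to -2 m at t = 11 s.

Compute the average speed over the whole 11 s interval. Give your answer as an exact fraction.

Average speed = (total path length)/(elapsed time); on a piecewise-linear x-t graph the path length is Σ|Δx|.
0–4 s: |Δx| = |2 − -10| = 12 m
4–9 s: |Δx| = |7 − 2| = 5 m
9–11 s: |Δx| = |-2 − 7| = 9 m
Total path = 26 m; average speed = 26/11 = 26/11 m/s.

26/11 m/s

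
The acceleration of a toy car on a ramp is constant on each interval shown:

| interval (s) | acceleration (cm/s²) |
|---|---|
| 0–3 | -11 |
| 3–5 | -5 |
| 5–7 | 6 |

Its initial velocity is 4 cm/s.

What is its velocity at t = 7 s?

-27 cm/s

Δv equals the area under the a-t graph; then v = v₀ + Δv.
0–3 s: -11 × 3 = -33 cm/s
3–5 s: -5 × 2 = -10 cm/s
5–7 s: 6 × 2 = 12 cm/s
Δv = -31 cm/s, so v(7) = 4 + (-31) = -27 cm/s.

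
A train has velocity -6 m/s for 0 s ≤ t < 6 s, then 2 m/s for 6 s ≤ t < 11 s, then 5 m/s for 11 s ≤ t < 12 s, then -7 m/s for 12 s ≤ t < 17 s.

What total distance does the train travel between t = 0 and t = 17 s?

Total distance travelled is ∫|v| dt — sum the magnitudes of each area piece.
0–6 s: |-6| × 6 = 36 m
6–11 s: |2| × 5 = 10 m
11–12 s: |5| × 1 = 5 m
12–17 s: |-7| × 5 = 35 m
Total distance = 86 m

86 m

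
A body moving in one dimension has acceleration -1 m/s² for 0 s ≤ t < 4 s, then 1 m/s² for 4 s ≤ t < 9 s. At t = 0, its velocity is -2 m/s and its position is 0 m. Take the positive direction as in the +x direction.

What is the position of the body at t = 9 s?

-33.5 m

On each constant-a segment, Δv = aΔt and Δx = v₀Δt + ½aΔt²; chain segment to segment.
0–4 s: v starts -2 m/s; Δx = -2·4 + ½·-1·4² = -16 m; v ends -6 m/s.
4–9 s: v starts -6 m/s; Δx = -6·5 + ½·1·5² = -17.5 m; v ends -1 m/s.
x(9) = 0 + Σ Δx = -33.5 m.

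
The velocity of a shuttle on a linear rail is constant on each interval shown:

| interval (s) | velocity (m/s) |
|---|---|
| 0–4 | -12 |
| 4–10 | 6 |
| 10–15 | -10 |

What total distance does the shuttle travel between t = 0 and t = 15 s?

134 m

Total distance travelled is ∫|v| dt — sum the magnitudes of each area piece.
0–4 s: |-12| × 4 = 48 m
4–10 s: |6| × 6 = 36 m
10–15 s: |-10| × 5 = 50 m
Total distance = 134 m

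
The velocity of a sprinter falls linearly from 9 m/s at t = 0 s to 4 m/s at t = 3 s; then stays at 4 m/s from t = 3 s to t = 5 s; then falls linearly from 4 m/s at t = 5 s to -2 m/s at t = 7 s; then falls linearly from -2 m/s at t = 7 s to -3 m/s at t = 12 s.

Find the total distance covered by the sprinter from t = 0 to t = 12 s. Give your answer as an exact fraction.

130/3 m

Distance (not displacement) is the total path length: add the absolute areas under v-t.
0–3 s: |½(9 + 4)(3)| = 19.5 m
3–5 s: |4| × 2 = 8 m
5–7 s: v = 0 at t = 19/3 s; triangle areas 8/3 + 2/3 = 10/3 m
7–12 s: |½(-2 + -3)(5)| = 12.5 m
Total distance = 130/3 m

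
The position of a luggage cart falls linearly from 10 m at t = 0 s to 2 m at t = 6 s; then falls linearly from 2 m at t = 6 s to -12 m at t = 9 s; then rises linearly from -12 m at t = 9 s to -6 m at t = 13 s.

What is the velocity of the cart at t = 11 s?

1.5 m/s

Velocity is the slope of the x-t graph on 9–13 s: (-6 − -12)/(13 − 9) = 1.5 m/s.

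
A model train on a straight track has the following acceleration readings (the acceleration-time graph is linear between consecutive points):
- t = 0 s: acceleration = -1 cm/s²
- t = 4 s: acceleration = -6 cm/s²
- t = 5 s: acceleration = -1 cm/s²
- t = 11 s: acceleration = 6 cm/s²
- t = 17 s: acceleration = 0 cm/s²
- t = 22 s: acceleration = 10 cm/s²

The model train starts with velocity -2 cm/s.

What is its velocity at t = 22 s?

38.5 cm/s

Δv equals the area under the a-t graph; then v = v₀ + Δv.
0–4 s: ½(-1 + -6)(4) = -14 cm/s
4–5 s: ½(-6 + -1)(1) = -3.5 cm/s
5–11 s: ½(-1 + 6)(6) = 15 cm/s
11–17 s: ½(6 + 0)(6) = 18 cm/s
17–22 s: ½(0 + 10)(5) = 25 cm/s
Δv = 40.5 cm/s, so v(22) = -2 + (40.5) = 38.5 cm/s.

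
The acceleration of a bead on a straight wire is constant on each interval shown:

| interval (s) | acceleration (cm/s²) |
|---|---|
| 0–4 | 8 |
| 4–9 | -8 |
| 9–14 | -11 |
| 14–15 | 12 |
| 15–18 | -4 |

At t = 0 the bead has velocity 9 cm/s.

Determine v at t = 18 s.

-54 cm/s

Δv equals the area under the a-t graph; then v = v₀ + Δv.
0–4 s: 8 × 4 = 32 cm/s
4–9 s: -8 × 5 = -40 cm/s
9–14 s: -11 × 5 = -55 cm/s
14–15 s: 12 × 1 = 12 cm/s
15–18 s: -4 × 3 = -12 cm/s
Δv = -63 cm/s, so v(18) = 9 + (-63) = -54 cm/s.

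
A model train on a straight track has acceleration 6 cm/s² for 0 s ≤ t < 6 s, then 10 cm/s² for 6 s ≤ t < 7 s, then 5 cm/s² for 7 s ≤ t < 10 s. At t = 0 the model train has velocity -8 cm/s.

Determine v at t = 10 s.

Δv equals the area under the a-t graph; then v = v₀ + Δv.
0–6 s: 6 × 6 = 36 cm/s
6–7 s: 10 × 1 = 10 cm/s
7–10 s: 5 × 3 = 15 cm/s
Δv = 61 cm/s, so v(10) = -8 + (61) = 53 cm/s.

53 cm/s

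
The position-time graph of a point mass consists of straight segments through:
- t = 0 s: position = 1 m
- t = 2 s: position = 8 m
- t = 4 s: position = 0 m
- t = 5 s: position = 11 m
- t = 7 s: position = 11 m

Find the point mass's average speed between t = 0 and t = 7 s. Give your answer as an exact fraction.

Average speed = (total path length)/(elapsed time); on a piecewise-linear x-t graph the path length is Σ|Δx|.
0–2 s: |Δx| = |8 − 1| = 7 m
2–4 s: |Δx| = |0 − 8| = 8 m
4–5 s: |Δx| = |11 − 0| = 11 m
5–7 s: |Δx| = |11 − 11| = 0 m
Total path = 26 m; average speed = 26/7 = 26/7 m/s.

26/7 m/s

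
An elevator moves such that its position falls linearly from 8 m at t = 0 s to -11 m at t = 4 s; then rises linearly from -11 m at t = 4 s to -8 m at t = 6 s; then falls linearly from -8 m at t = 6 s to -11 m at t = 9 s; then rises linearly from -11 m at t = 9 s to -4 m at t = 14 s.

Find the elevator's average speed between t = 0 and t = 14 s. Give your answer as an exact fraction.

16/7 m/s

Average speed = (total path length)/(elapsed time); on a piecewise-linear x-t graph the path length is Σ|Δx|.
0–4 s: |Δx| = |-11 − 8| = 19 m
4–6 s: |Δx| = |-8 − -11| = 3 m
6–9 s: |Δx| = |-11 − -8| = 3 m
9–14 s: |Δx| = |-4 − -11| = 7 m
Total path = 32 m; average speed = 32/14 = 16/7 m/s.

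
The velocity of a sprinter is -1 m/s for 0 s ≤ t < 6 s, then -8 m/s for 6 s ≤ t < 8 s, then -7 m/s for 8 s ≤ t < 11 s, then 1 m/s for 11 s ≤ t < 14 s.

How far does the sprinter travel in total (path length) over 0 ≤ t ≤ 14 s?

46 m

Distance (not displacement) is the total path length: add the absolute areas under v-t.
0–6 s: |-1| × 6 = 6 m
6–8 s: |-8| × 2 = 16 m
8–11 s: |-7| × 3 = 21 m
11–14 s: |1| × 3 = 3 m
Total distance = 46 m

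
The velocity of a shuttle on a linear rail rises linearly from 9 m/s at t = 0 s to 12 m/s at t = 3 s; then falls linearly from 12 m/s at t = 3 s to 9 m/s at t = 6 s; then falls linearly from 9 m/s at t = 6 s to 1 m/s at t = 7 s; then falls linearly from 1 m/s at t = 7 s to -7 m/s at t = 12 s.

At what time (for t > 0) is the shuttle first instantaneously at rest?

v changes sign on 7–12 s (from 1 to -7); the graph is linear there, so v = 0 at t = 7 + (-1)·(12 − 7)/(-7 − 1) = 7.625 s.

t = 7.625 s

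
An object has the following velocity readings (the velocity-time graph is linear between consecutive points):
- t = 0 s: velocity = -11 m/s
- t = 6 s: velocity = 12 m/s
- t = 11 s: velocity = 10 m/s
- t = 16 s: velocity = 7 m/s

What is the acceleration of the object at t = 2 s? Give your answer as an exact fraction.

23/6 m/s²

Acceleration is the slope of the v-t graph on 0–6 s: (12 − -11)/(6 − 0) = 23/6 m/s².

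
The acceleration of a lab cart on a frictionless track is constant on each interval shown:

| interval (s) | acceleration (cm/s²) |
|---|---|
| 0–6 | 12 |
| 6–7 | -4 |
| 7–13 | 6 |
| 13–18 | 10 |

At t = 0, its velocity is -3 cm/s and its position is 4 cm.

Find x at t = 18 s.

On each constant-a segment, Δv = aΔt and Δx = v₀Δt + ½aΔt²; chain segment to segment.
0–6 s: v starts -3 cm/s; Δx = -3·6 + ½·12·6² = 198 cm; v ends 69 cm/s.
6–7 s: v starts 69 cm/s; Δx = 69·1 + ½·-4·1² = 67 cm; v ends 65 cm/s.
7–13 s: v starts 65 cm/s; Δx = 65·6 + ½·6·6² = 498 cm; v ends 101 cm/s.
13–18 s: v starts 101 cm/s; Δx = 101·5 + ½·10·5² = 630 cm; v ends 151 cm/s.
x(18) = 4 + Σ Δx = 1397 cm.

1397 cm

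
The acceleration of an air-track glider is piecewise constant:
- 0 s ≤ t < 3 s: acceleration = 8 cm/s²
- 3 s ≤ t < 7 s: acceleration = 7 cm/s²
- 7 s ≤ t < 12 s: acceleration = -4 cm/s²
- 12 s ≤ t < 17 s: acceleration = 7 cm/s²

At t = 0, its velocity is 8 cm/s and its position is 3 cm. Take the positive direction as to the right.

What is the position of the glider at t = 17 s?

784.5 cm

On each constant-a segment, Δv = aΔt and Δx = v₀Δt + ½aΔt²; chain segment to segment.
0–3 s: v starts 8 cm/s; Δx = 8·3 + ½·8·3² = 60 cm; v ends 32 cm/s.
3–7 s: v starts 32 cm/s; Δx = 32·4 + ½·7·4² = 184 cm; v ends 60 cm/s.
7–12 s: v starts 60 cm/s; Δx = 60·5 + ½·-4·5² = 250 cm; v ends 40 cm/s.
12–17 s: v starts 40 cm/s; Δx = 40·5 + ½·7·5² = 287.5 cm; v ends 75 cm/s.
x(17) = 3 + Σ Δx = 784.5 cm.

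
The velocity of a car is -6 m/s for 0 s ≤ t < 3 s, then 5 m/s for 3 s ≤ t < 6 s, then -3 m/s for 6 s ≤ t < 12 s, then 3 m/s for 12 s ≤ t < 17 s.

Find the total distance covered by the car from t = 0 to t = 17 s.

66 m

Distance (not displacement) is the total path length: add the absolute areas under v-t.
0–3 s: |-6| × 3 = 18 m
3–6 s: |5| × 3 = 15 m
6–12 s: |-3| × 6 = 18 m
12–17 s: |3| × 5 = 15 m
Total distance = 66 m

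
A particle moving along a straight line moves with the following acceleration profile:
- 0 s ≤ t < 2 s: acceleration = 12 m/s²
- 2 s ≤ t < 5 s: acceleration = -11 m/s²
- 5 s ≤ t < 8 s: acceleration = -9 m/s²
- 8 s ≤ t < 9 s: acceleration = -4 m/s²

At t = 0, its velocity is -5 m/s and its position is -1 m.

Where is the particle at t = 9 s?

-105 m

On each constant-a segment, Δv = aΔt and Δx = v₀Δt + ½aΔt²; chain segment to segment.
0–2 s: v starts -5 m/s; Δx = -5·2 + ½·12·2² = 14 m; v ends 19 m/s.
2–5 s: v starts 19 m/s; Δx = 19·3 + ½·-11·3² = 7.5 m; v ends -14 m/s.
5–8 s: v starts -14 m/s; Δx = -14·3 + ½·-9·3² = -82.5 m; v ends -41 m/s.
8–9 s: v starts -41 m/s; Δx = -41·1 + ½·-4·1² = -43 m; v ends -45 m/s.
x(9) = -1 + Σ Δx = -105 m.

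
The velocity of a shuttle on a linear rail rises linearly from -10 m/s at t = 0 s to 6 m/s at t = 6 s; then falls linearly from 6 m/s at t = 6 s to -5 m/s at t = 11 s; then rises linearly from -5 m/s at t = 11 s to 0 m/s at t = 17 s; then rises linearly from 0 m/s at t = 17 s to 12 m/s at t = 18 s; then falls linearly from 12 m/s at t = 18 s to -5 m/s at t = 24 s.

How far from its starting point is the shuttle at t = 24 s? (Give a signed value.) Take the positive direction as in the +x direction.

Displacement is the signed area under the v-t curve.
0–6 s: ½(-10 + 6)(6) = -12 m
6–11 s: ½(6 + -5)(5) = 2.5 m
11–17 s: ½(-5 + 0)(6) = -15 m
17–18 s: ½(0 + 12)(1) = 6 m
18–24 s: ½(12 + -5)(6) = 21 m
Net displacement = 2.5 m

2.5 m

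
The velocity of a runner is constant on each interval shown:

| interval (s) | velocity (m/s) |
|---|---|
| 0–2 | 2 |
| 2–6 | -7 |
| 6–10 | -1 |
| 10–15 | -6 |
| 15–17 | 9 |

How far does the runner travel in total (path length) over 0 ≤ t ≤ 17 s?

Total distance travelled is ∫|v| dt — sum the magnitudes of each area piece.
0–2 s: |2| × 2 = 4 m
2–6 s: |-7| × 4 = 28 m
6–10 s: |-1| × 4 = 4 m
10–15 s: |-6| × 5 = 30 m
15–17 s: |9| × 2 = 18 m
Total distance = 84 m

84 m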